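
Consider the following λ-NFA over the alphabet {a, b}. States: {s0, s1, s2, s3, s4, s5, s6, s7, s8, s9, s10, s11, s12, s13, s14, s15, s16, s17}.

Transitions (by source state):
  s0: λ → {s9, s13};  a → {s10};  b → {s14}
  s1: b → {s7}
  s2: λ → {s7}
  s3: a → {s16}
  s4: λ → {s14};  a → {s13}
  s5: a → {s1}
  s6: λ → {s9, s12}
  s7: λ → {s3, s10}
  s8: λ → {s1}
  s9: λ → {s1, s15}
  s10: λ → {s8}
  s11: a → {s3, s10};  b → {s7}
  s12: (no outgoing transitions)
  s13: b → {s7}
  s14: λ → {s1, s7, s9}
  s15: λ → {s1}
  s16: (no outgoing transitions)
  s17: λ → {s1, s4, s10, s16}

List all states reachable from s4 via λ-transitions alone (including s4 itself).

Start with {s4}.
From s4 via λ: add s14.
From s14 via λ: add s1, s7, s9.
From s7 via λ: add s3, s10.
From s9 via λ: add s15.
From s10 via λ: add s8.
No new states can be added; the closed set is {s1, s3, s4, s7, s8, s9, s10, s14, s15}.

{s1, s3, s4, s7, s8, s9, s10, s14, s15}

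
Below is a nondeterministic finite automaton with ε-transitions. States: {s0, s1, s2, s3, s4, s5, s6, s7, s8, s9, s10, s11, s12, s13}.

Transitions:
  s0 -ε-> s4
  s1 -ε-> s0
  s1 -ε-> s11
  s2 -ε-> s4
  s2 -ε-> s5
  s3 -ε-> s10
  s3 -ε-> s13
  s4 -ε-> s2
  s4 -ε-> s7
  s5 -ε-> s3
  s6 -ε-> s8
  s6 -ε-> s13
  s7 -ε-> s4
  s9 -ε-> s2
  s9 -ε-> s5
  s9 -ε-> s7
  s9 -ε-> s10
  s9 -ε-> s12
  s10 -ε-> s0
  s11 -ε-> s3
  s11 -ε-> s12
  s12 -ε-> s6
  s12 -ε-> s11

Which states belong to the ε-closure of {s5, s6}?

{s0, s2, s3, s4, s5, s6, s7, s8, s10, s13}

Start with {s5, s6}.
From s5 via ε: add s3.
From s6 via ε: add s8, s13.
From s3 via ε: add s10.
From s10 via ε: add s0.
From s0 via ε: add s4.
From s4 via ε: add s2, s7.
No new states can be added; the closed set is {s0, s2, s3, s4, s5, s6, s7, s8, s10, s13}.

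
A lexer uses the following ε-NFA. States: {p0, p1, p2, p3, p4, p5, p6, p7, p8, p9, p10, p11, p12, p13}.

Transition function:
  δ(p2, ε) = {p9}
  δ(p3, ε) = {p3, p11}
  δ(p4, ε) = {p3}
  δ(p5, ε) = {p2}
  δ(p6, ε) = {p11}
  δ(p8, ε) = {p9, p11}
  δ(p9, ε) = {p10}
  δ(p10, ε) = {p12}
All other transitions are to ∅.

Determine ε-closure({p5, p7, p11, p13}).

Start with {p5, p7, p11, p13}.
From p5 via ε: add p2.
From p2 via ε: add p9.
From p9 via ε: add p10.
From p10 via ε: add p12.
No new states can be added; the closed set is {p2, p5, p7, p9, p10, p11, p12, p13}.

{p2, p5, p7, p9, p10, p11, p12, p13}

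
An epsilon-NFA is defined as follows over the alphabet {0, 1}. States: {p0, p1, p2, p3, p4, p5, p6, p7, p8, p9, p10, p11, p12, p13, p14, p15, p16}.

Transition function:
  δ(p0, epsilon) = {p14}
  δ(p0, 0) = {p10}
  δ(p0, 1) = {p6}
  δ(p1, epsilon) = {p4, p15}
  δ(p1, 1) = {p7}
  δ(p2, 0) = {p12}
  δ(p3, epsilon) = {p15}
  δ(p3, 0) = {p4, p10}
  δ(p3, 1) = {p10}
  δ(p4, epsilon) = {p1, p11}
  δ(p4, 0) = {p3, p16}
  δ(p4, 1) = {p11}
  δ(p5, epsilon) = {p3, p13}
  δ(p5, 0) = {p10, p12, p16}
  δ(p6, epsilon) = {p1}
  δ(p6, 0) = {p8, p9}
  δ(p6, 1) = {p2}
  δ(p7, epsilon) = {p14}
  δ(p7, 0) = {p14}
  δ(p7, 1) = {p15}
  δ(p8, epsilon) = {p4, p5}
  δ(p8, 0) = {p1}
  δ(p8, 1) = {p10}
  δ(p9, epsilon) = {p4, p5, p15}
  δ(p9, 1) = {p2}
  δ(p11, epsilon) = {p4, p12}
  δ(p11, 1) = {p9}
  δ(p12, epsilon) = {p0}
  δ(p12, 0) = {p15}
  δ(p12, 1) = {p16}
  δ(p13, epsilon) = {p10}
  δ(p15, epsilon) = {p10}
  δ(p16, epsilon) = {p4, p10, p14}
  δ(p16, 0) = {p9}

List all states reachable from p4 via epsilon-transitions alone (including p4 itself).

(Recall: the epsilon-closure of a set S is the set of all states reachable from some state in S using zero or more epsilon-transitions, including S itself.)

Start with {p4}.
From p4 via epsilon: add p1, p11.
From p1 via epsilon: add p15.
From p11 via epsilon: add p12.
From p12 via epsilon: add p0.
From p15 via epsilon: add p10.
From p0 via epsilon: add p14.
No new states can be added; the closed set is {p0, p1, p4, p10, p11, p12, p14, p15}.

{p0, p1, p4, p10, p11, p12, p14, p15}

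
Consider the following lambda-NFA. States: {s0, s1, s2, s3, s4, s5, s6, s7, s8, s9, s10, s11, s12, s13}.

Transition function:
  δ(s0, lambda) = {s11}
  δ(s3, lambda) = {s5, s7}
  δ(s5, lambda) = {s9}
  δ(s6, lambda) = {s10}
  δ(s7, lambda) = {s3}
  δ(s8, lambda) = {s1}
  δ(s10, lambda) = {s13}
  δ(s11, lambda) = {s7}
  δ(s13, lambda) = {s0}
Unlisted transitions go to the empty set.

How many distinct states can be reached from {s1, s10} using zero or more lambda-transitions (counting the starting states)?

9

Start with {s1, s10}.
From s10 via lambda: add s13.
From s13 via lambda: add s0.
From s0 via lambda: add s11.
From s11 via lambda: add s7.
From s7 via lambda: add s3.
From s3 via lambda: add s5.
From s5 via lambda: add s9.
lambda-closure = {s0, s1, s3, s5, s7, s9, s10, s11, s13}, which has 9 states.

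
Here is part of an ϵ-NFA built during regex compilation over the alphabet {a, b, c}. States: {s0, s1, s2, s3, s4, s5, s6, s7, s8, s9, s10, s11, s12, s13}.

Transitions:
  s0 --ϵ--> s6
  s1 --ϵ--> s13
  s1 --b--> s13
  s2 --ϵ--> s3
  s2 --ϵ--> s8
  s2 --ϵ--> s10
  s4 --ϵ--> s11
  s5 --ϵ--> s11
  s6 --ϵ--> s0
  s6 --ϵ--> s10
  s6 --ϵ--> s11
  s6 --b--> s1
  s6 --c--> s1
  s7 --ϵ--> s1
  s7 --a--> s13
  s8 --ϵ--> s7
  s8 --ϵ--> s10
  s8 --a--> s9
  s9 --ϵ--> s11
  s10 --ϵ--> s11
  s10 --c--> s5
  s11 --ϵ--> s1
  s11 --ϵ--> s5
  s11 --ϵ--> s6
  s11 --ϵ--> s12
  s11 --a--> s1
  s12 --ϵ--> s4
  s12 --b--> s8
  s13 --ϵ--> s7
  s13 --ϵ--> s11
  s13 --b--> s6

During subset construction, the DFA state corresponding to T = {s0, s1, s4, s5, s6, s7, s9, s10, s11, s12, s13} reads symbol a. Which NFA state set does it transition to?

s7 on a → {s13}.
s11 on a → {s1}.
No a-transition from s0, s1, s4, s5, s6, s9, s10, s12, s13.
Union after reading a: {s1, s13}.
Now take the ϵ-closure:
From s13 via ϵ: add s7, s11.
From s11 via ϵ: add s5, s6, s12.
From s6 via ϵ: add s0, s10.
From s12 via ϵ: add s4.
No new states can be added; the closed set is {s0, s1, s4, s5, s6, s7, s10, s11, s12, s13}.

{s0, s1, s4, s5, s6, s7, s10, s11, s12, s13}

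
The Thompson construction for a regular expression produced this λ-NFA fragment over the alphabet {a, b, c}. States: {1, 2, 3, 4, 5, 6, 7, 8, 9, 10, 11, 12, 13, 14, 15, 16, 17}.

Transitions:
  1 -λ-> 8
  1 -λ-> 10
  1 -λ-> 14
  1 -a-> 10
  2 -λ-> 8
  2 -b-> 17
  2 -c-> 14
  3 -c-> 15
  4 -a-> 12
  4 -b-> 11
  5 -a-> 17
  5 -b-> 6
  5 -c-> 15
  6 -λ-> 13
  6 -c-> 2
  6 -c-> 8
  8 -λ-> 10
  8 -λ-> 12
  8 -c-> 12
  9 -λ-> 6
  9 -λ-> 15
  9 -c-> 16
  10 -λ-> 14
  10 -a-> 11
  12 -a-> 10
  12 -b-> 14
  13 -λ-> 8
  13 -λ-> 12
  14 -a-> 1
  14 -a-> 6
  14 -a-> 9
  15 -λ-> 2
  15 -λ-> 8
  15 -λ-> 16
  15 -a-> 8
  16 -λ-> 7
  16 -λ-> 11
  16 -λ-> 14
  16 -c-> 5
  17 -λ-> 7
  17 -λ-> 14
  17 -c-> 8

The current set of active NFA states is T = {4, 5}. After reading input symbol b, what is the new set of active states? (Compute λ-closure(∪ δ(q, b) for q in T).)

{6, 8, 10, 11, 12, 13, 14}

4 on b → {11}.
5 on b → {6}.
Union after reading b: {6, 11}.
Now take the λ-closure:
From 6 via λ: add 13.
From 13 via λ: add 8, 12.
From 8 via λ: add 10.
From 10 via λ: add 14.
No new states can be added; the closed set is {6, 8, 10, 11, 12, 13, 14}.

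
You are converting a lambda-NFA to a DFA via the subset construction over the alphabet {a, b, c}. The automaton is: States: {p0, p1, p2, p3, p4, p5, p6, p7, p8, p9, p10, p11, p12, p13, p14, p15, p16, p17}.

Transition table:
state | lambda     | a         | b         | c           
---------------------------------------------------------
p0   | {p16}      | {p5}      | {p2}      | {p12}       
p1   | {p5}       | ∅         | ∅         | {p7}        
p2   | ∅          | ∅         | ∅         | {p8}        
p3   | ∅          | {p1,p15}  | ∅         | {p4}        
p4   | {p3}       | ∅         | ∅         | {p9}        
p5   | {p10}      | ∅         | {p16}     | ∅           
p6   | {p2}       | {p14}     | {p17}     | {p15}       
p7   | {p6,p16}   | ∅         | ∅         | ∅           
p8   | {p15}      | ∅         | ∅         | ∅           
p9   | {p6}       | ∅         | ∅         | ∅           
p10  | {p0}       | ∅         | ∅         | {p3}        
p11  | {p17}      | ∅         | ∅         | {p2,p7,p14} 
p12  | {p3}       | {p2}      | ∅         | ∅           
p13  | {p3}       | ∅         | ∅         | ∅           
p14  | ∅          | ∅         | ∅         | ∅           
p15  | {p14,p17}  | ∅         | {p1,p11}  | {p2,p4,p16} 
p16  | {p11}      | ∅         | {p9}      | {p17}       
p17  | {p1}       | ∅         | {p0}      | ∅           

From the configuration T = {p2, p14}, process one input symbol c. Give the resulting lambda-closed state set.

p2 on c → {p8}.
No c-transition from p14.
Union after reading c: {p8}.
Now take the lambda-closure:
From p8 via lambda: add p15.
From p15 via lambda: add p14, p17.
From p17 via lambda: add p1.
From p1 via lambda: add p5.
From p5 via lambda: add p10.
From p10 via lambda: add p0.
From p0 via lambda: add p16.
From p16 via lambda: add p11.
No new states can be added; the closed set is {p0, p1, p5, p8, p10, p11, p14, p15, p16, p17}.

{p0, p1, p5, p8, p10, p11, p14, p15, p16, p17}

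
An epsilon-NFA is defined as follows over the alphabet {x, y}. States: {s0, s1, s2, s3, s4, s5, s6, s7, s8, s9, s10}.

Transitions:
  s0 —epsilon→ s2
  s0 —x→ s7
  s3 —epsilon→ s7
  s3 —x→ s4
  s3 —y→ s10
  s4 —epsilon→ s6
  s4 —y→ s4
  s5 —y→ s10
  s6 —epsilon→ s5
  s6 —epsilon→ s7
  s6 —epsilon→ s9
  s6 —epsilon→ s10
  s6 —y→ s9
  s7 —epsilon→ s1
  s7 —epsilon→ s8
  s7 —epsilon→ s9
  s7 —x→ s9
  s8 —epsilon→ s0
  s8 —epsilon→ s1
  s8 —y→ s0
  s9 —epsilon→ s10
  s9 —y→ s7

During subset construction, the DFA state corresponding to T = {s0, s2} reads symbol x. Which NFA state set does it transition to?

s0 on x → {s7}.
No x-transition from s2.
Union after reading x: {s7}.
Now take the epsilon-closure:
From s7 via epsilon: add s1, s8, s9.
From s8 via epsilon: add s0.
From s9 via epsilon: add s10.
From s0 via epsilon: add s2.
No new states can be added; the closed set is {s0, s1, s2, s7, s8, s9, s10}.

{s0, s1, s2, s7, s8, s9, s10}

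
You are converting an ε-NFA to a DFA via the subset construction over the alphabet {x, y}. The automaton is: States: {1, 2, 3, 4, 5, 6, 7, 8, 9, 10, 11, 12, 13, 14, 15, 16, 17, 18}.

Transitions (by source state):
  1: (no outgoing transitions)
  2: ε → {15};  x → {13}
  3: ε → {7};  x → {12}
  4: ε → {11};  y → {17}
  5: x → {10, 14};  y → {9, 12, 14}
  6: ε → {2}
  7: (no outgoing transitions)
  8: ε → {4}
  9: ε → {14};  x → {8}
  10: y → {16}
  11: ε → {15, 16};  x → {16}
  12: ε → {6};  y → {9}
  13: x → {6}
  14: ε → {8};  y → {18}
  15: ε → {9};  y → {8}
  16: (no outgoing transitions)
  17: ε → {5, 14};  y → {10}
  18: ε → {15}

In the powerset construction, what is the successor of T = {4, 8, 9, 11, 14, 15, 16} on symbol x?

9 on x → {8}.
11 on x → {16}.
No x-transition from 4, 8, 14, 15, 16.
Union after reading x: {8, 16}.
Now take the ε-closure:
From 8 via ε: add 4.
From 4 via ε: add 11.
From 11 via ε: add 15.
From 15 via ε: add 9.
From 9 via ε: add 14.
No new states can be added; the closed set is {4, 8, 9, 11, 14, 15, 16}.

{4, 8, 9, 11, 14, 15, 16}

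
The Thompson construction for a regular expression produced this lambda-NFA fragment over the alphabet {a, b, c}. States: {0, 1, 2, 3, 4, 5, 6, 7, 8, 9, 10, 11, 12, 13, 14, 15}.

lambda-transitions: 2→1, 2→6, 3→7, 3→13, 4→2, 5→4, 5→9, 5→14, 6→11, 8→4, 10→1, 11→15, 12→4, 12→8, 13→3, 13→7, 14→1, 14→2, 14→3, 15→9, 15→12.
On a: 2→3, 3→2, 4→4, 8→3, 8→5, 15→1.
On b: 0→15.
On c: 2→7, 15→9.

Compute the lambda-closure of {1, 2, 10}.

Start with {1, 2, 10}.
From 2 via lambda: add 6.
From 6 via lambda: add 11.
From 11 via lambda: add 15.
From 15 via lambda: add 9, 12.
From 12 via lambda: add 4, 8.
No new states can be added; the closed set is {1, 2, 4, 6, 8, 9, 10, 11, 12, 15}.

{1, 2, 4, 6, 8, 9, 10, 11, 12, 15}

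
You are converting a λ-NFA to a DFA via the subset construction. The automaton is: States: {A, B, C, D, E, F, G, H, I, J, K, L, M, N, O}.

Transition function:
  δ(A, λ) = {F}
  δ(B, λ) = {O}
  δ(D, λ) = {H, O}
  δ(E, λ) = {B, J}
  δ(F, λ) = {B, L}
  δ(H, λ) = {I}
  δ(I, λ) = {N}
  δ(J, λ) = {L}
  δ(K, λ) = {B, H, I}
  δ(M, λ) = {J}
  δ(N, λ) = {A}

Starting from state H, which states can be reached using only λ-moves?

{A, B, F, H, I, L, N, O}

Start with {H}.
From H via λ: add I.
From I via λ: add N.
From N via λ: add A.
From A via λ: add F.
From F via λ: add B, L.
From B via λ: add O.
No new states can be added; the closed set is {A, B, F, H, I, L, N, O}.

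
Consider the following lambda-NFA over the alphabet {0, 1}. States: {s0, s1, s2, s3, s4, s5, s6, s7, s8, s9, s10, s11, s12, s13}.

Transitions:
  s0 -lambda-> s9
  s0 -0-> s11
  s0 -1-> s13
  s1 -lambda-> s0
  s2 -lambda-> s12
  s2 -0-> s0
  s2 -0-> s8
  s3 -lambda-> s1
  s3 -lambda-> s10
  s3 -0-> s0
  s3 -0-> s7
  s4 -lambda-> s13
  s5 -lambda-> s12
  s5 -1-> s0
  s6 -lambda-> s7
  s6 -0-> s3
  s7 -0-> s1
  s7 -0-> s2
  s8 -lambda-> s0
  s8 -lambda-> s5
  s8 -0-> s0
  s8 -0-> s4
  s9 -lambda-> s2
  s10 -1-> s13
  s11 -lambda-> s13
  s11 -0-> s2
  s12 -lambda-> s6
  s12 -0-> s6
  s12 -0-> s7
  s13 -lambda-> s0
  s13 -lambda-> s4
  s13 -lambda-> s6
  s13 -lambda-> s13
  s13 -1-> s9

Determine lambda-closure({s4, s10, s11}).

Start with {s4, s10, s11}.
From s4 via lambda: add s13.
From s13 via lambda: add s0, s6.
From s0 via lambda: add s9.
From s6 via lambda: add s7.
From s9 via lambda: add s2.
From s2 via lambda: add s12.
No new states can be added; the closed set is {s0, s2, s4, s6, s7, s9, s10, s11, s12, s13}.

{s0, s2, s4, s6, s7, s9, s10, s11, s12, s13}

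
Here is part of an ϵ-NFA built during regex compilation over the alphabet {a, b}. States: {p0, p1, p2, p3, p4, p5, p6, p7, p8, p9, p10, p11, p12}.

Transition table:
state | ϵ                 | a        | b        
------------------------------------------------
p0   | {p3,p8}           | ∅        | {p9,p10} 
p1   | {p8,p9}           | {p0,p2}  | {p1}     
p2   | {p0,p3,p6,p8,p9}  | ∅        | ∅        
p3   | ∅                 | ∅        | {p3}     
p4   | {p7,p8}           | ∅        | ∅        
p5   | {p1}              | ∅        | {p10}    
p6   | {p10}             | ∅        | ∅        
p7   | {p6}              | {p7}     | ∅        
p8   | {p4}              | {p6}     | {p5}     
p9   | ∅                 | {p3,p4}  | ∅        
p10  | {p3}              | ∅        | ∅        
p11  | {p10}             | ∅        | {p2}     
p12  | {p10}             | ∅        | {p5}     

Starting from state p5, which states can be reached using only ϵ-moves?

{p1, p3, p4, p5, p6, p7, p8, p9, p10}

Start with {p5}.
From p5 via ϵ: add p1.
From p1 via ϵ: add p8, p9.
From p8 via ϵ: add p4.
From p4 via ϵ: add p7.
From p7 via ϵ: add p6.
From p6 via ϵ: add p10.
From p10 via ϵ: add p3.
No new states can be added; the closed set is {p1, p3, p4, p5, p6, p7, p8, p9, p10}.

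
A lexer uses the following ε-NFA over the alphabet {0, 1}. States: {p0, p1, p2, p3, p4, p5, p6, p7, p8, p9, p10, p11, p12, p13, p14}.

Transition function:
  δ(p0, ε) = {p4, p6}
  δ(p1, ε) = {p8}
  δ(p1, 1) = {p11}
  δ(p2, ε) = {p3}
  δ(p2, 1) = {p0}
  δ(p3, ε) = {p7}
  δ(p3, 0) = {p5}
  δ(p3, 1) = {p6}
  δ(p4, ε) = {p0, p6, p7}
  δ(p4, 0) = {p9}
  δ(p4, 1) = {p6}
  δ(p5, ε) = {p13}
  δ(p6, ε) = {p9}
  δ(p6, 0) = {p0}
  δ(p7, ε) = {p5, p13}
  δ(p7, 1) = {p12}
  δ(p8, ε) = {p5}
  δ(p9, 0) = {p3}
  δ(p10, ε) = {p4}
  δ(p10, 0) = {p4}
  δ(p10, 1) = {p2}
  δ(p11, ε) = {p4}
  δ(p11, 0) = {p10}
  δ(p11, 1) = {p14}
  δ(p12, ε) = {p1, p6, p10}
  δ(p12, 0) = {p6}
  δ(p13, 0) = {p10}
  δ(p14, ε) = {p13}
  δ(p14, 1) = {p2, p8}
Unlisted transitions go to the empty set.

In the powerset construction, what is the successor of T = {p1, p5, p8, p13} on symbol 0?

p13 on 0 → {p10}.
No 0-transition from p1, p5, p8.
Union after reading 0: {p10}.
Now take the ε-closure:
From p10 via ε: add p4.
From p4 via ε: add p0, p6, p7.
From p6 via ε: add p9.
From p7 via ε: add p5, p13.
No new states can be added; the closed set is {p0, p4, p5, p6, p7, p9, p10, p13}.

{p0, p4, p5, p6, p7, p9, p10, p13}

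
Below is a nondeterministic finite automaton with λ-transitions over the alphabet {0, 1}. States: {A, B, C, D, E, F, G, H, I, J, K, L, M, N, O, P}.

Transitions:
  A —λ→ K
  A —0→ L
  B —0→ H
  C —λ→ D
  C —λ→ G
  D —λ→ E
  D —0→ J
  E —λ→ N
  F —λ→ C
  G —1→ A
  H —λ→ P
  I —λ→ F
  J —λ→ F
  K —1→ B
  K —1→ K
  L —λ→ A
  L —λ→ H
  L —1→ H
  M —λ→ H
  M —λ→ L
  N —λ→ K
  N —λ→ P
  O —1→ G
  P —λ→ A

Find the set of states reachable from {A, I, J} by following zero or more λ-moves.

Start with {A, I, J}.
From A via λ: add K.
From I via λ: add F.
From F via λ: add C.
From C via λ: add D, G.
From D via λ: add E.
From E via λ: add N.
From N via λ: add P.
No new states can be added; the closed set is {A, C, D, E, F, G, I, J, K, N, P}.

{A, C, D, E, F, G, I, J, K, N, P}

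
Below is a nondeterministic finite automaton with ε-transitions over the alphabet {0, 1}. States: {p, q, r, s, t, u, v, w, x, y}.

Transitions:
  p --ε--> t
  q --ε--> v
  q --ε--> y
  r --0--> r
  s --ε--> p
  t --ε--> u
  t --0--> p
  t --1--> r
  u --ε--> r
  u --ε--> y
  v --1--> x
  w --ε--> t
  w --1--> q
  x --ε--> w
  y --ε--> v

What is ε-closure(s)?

{p, r, s, t, u, v, y}

Start with {s}.
From s via ε: add p.
From p via ε: add t.
From t via ε: add u.
From u via ε: add r, y.
From y via ε: add v.
No new states can be added; the closed set is {p, r, s, t, u, v, y}.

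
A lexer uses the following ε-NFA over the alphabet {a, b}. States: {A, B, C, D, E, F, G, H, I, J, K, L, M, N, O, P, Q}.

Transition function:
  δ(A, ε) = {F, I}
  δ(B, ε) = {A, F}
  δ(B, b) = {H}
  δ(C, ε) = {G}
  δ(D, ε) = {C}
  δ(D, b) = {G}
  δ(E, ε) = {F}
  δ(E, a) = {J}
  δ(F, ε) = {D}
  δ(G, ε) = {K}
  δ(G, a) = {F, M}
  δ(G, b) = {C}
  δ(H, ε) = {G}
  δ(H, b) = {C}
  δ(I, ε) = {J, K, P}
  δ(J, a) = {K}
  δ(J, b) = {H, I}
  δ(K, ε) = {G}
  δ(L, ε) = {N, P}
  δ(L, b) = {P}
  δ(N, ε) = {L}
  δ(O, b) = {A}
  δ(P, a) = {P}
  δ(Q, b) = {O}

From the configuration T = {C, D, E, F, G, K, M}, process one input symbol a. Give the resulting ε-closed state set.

{C, D, F, G, J, K, M}

E on a → {J}.
G on a → {F, M}.
No a-transition from C, D, F, K, M.
Union after reading a: {F, J, M}.
Now take the ε-closure:
From F via ε: add D.
From D via ε: add C.
From C via ε: add G.
From G via ε: add K.
No new states can be added; the closed set is {C, D, F, G, J, K, M}.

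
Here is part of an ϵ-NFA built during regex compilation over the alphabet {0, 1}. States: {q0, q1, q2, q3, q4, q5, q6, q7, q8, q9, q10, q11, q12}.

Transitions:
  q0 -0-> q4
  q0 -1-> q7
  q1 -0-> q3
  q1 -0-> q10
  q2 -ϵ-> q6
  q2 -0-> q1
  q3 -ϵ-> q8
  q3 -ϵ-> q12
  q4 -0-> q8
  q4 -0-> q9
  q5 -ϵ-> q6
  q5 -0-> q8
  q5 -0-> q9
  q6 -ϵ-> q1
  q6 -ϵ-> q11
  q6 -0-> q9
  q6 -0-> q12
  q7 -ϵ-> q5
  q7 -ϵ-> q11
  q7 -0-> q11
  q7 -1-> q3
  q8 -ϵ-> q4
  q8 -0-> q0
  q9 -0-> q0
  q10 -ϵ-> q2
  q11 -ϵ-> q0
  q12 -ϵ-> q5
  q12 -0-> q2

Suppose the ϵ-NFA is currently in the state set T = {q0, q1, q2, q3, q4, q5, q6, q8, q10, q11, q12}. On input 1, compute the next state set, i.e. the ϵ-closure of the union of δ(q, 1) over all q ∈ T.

{q0, q1, q5, q6, q7, q11}

q0 on 1 → {q7}.
No 1-transition from q1, q2, q3, q4, q5, q6, q8, q10, q11, q12.
Union after reading 1: {q7}.
Now take the ϵ-closure:
From q7 via ϵ: add q5, q11.
From q5 via ϵ: add q6.
From q11 via ϵ: add q0.
From q6 via ϵ: add q1.
No new states can be added; the closed set is {q0, q1, q5, q6, q7, q11}.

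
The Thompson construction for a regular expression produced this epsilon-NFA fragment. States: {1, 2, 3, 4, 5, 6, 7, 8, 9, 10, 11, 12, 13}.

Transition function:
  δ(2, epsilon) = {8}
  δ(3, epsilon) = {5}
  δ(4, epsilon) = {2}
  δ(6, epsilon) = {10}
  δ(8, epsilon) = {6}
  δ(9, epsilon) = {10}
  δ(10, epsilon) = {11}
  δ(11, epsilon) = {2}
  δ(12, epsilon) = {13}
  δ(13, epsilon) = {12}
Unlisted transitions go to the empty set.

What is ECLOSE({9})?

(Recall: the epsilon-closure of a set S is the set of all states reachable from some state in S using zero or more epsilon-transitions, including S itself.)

{2, 6, 8, 9, 10, 11}

Start with {9}.
From 9 via epsilon: add 10.
From 10 via epsilon: add 11.
From 11 via epsilon: add 2.
From 2 via epsilon: add 8.
From 8 via epsilon: add 6.
No new states can be added; the closed set is {2, 6, 8, 9, 10, 11}.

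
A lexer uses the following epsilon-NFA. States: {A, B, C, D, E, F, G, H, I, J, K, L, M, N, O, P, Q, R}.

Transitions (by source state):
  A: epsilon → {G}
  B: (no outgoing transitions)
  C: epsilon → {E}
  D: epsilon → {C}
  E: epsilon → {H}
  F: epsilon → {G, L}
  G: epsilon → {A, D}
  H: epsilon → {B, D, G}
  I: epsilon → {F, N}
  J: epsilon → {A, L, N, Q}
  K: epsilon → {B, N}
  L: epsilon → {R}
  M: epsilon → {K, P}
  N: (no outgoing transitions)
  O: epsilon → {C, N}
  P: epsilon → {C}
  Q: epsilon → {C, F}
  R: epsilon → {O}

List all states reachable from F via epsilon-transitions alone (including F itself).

{A, B, C, D, E, F, G, H, L, N, O, R}

Start with {F}.
From F via epsilon: add G, L.
From G via epsilon: add A, D.
From L via epsilon: add R.
From D via epsilon: add C.
From R via epsilon: add O.
From C via epsilon: add E.
From O via epsilon: add N.
From E via epsilon: add H.
From H via epsilon: add B.
No new states can be added; the closed set is {A, B, C, D, E, F, G, H, L, N, O, R}.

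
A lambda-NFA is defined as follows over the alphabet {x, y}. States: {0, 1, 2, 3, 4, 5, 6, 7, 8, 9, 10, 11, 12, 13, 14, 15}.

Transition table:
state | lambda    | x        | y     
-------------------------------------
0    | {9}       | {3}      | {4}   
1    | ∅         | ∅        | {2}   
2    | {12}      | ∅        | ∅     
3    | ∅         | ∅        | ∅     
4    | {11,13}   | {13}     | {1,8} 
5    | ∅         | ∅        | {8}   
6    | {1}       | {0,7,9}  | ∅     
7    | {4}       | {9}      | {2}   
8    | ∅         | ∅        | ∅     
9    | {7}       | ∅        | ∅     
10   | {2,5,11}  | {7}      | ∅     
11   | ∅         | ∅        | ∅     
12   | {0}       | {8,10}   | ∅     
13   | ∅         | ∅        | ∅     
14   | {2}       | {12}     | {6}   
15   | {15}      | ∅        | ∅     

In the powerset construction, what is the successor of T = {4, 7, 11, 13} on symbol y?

4 on y → {1, 8}.
7 on y → {2}.
No y-transition from 11, 13.
Union after reading y: {1, 2, 8}.
Now take the lambda-closure:
From 2 via lambda: add 12.
From 12 via lambda: add 0.
From 0 via lambda: add 9.
From 9 via lambda: add 7.
From 7 via lambda: add 4.
From 4 via lambda: add 11, 13.
No new states can be added; the closed set is {0, 1, 2, 4, 7, 8, 9, 11, 12, 13}.

{0, 1, 2, 4, 7, 8, 9, 11, 12, 13}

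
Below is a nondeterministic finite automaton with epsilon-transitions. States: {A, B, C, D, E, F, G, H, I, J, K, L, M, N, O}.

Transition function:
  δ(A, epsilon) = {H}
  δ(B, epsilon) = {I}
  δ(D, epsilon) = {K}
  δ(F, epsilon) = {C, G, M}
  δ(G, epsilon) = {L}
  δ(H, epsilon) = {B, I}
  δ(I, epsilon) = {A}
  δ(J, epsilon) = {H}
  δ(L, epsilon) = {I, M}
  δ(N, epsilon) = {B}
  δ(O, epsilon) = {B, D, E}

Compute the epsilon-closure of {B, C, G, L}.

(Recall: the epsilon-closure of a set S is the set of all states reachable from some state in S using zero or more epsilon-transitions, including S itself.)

{A, B, C, G, H, I, L, M}

Start with {B, C, G, L}.
From B via epsilon: add I.
From L via epsilon: add M.
From I via epsilon: add A.
From A via epsilon: add H.
No new states can be added; the closed set is {A, B, C, G, H, I, L, M}.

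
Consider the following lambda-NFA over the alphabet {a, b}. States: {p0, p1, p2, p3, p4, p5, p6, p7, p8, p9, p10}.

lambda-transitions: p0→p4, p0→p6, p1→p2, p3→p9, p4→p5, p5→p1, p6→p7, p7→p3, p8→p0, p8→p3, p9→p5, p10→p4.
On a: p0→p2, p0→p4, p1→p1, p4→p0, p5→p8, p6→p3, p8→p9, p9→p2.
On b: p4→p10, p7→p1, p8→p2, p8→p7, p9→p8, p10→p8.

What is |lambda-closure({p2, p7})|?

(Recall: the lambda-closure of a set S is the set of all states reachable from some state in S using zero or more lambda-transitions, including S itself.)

Start with {p2, p7}.
From p7 via lambda: add p3.
From p3 via lambda: add p9.
From p9 via lambda: add p5.
From p5 via lambda: add p1.
lambda-closure = {p1, p2, p3, p5, p7, p9}, which has 6 states.

6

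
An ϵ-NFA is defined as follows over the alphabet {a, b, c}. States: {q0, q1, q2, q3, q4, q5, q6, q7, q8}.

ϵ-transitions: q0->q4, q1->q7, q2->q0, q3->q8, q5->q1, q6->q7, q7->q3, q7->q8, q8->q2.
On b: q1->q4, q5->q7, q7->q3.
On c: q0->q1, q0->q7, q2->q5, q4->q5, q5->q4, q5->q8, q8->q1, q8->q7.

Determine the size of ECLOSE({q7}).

6

Start with {q7}.
From q7 via ϵ: add q3, q8.
From q8 via ϵ: add q2.
From q2 via ϵ: add q0.
From q0 via ϵ: add q4.
ϵ-closure = {q0, q2, q3, q4, q7, q8}, which has 6 states.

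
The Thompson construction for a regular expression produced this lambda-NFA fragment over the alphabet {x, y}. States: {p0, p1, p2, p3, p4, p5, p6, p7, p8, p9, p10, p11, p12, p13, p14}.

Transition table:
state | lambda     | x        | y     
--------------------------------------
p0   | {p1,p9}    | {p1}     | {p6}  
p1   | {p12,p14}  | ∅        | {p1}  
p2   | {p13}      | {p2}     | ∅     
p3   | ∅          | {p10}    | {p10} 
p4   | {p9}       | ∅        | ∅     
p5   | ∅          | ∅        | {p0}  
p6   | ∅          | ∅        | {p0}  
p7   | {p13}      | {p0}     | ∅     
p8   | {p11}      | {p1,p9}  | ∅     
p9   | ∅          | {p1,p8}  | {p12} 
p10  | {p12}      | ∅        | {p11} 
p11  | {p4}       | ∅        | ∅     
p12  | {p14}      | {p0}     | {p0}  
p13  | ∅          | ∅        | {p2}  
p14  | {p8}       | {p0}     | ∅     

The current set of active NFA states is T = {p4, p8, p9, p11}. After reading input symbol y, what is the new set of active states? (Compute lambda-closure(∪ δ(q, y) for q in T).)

{p4, p8, p9, p11, p12, p14}

p9 on y → {p12}.
No y-transition from p4, p8, p11.
Union after reading y: {p12}.
Now take the lambda-closure:
From p12 via lambda: add p14.
From p14 via lambda: add p8.
From p8 via lambda: add p11.
From p11 via lambda: add p4.
From p4 via lambda: add p9.
No new states can be added; the closed set is {p4, p8, p9, p11, p12, p14}.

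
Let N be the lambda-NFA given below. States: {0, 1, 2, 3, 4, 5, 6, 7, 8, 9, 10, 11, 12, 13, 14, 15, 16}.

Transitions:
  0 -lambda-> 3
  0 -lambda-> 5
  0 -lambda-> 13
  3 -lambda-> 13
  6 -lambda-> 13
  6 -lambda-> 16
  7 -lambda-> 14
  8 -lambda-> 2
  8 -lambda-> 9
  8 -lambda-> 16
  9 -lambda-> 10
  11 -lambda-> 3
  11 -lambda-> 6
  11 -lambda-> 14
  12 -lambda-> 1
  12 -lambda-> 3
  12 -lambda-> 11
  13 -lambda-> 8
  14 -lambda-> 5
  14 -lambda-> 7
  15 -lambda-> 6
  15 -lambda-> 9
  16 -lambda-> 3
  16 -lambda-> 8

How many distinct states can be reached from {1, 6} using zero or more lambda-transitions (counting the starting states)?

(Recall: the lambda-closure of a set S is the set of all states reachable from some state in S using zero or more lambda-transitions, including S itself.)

9

Start with {1, 6}.
From 6 via lambda: add 13, 16.
From 13 via lambda: add 8.
From 16 via lambda: add 3.
From 8 via lambda: add 2, 9.
From 9 via lambda: add 10.
lambda-closure = {1, 2, 3, 6, 8, 9, 10, 13, 16}, which has 9 states.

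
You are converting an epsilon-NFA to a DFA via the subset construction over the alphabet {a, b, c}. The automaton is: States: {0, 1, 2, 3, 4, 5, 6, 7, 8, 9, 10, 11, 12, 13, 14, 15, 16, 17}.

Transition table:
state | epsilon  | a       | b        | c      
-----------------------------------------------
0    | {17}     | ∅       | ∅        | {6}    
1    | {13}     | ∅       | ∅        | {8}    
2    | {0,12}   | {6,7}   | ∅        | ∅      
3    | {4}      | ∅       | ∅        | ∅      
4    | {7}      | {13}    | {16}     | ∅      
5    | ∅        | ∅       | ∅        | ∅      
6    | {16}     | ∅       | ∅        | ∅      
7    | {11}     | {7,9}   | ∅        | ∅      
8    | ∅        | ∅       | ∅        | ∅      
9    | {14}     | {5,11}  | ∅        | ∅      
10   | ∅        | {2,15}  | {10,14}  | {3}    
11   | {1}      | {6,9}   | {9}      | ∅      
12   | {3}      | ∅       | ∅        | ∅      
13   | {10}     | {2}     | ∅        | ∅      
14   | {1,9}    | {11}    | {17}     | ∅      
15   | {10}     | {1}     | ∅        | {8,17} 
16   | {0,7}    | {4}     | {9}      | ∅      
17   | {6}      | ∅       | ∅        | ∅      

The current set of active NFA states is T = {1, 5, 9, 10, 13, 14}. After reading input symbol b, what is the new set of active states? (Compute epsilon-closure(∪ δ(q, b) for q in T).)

{0, 1, 6, 7, 9, 10, 11, 13, 14, 16, 17}

10 on b → {10, 14}.
14 on b → {17}.
No b-transition from 1, 5, 9, 13.
Union after reading b: {10, 14, 17}.
Now take the epsilon-closure:
From 14 via epsilon: add 1, 9.
From 17 via epsilon: add 6.
From 1 via epsilon: add 13.
From 6 via epsilon: add 16.
From 16 via epsilon: add 0, 7.
From 7 via epsilon: add 11.
No new states can be added; the closed set is {0, 1, 6, 7, 9, 10, 11, 13, 14, 16, 17}.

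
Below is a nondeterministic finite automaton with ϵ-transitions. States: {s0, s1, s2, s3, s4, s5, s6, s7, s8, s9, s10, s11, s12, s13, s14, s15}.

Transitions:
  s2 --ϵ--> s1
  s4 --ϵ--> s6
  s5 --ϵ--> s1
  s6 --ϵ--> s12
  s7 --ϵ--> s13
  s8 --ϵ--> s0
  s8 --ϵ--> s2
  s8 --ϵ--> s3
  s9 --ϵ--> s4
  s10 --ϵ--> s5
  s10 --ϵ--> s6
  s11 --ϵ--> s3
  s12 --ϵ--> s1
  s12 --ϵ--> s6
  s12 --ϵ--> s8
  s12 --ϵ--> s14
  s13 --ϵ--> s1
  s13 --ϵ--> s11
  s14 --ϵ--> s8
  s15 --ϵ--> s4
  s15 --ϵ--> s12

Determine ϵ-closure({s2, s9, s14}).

{s0, s1, s2, s3, s4, s6, s8, s9, s12, s14}

Start with {s2, s9, s14}.
From s2 via ϵ: add s1.
From s9 via ϵ: add s4.
From s14 via ϵ: add s8.
From s4 via ϵ: add s6.
From s8 via ϵ: add s0, s3.
From s6 via ϵ: add s12.
No new states can be added; the closed set is {s0, s1, s2, s3, s4, s6, s8, s9, s12, s14}.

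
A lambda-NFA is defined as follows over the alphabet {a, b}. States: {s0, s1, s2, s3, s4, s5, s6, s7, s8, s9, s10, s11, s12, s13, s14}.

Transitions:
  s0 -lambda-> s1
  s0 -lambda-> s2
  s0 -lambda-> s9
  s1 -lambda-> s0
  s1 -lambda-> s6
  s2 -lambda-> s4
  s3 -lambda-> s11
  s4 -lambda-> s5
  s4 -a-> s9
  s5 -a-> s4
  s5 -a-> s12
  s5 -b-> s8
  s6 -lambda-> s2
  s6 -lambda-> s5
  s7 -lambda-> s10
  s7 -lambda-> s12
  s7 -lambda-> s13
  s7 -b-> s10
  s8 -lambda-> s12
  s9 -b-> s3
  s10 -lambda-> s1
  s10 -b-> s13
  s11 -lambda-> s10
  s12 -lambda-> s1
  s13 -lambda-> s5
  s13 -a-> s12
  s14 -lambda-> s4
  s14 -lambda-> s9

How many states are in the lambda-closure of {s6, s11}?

Start with {s6, s11}.
From s6 via lambda: add s2, s5.
From s11 via lambda: add s10.
From s2 via lambda: add s4.
From s10 via lambda: add s1.
From s1 via lambda: add s0.
From s0 via lambda: add s9.
lambda-closure = {s0, s1, s2, s4, s5, s6, s9, s10, s11}, which has 9 states.

9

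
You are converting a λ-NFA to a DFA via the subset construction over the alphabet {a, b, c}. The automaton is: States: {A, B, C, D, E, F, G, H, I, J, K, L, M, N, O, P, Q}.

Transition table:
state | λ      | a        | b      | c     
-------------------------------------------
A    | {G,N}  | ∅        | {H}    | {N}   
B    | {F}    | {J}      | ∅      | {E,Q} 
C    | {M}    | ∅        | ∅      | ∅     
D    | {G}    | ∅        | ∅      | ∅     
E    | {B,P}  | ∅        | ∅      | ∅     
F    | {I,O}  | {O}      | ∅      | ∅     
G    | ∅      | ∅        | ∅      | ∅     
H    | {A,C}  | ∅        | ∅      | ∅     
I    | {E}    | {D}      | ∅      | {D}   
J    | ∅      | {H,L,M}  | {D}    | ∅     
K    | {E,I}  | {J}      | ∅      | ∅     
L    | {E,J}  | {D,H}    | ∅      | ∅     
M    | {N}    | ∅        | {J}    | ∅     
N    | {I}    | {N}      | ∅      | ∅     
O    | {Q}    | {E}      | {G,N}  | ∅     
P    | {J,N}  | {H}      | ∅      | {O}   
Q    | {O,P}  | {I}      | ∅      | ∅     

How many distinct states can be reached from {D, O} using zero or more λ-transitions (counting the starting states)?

Start with {D, O}.
From D via λ: add G.
From O via λ: add Q.
From Q via λ: add P.
From P via λ: add J, N.
From N via λ: add I.
From I via λ: add E.
From E via λ: add B.
From B via λ: add F.
λ-closure = {B, D, E, F, G, I, J, N, O, P, Q}, which has 11 states.

11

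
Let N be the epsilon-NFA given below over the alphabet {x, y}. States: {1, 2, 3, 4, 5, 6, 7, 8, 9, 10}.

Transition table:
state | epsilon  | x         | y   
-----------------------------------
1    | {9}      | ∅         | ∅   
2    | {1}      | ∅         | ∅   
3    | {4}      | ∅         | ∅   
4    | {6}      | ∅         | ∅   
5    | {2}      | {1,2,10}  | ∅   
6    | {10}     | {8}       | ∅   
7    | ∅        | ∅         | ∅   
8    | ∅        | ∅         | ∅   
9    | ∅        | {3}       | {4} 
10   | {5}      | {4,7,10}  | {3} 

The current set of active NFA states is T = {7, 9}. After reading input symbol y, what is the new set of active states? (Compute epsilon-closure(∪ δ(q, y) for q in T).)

9 on y → {4}.
No y-transition from 7.
Union after reading y: {4}.
Now take the epsilon-closure:
From 4 via epsilon: add 6.
From 6 via epsilon: add 10.
From 10 via epsilon: add 5.
From 5 via epsilon: add 2.
From 2 via epsilon: add 1.
From 1 via epsilon: add 9.
No new states can be added; the closed set is {1, 2, 4, 5, 6, 9, 10}.

{1, 2, 4, 5, 6, 9, 10}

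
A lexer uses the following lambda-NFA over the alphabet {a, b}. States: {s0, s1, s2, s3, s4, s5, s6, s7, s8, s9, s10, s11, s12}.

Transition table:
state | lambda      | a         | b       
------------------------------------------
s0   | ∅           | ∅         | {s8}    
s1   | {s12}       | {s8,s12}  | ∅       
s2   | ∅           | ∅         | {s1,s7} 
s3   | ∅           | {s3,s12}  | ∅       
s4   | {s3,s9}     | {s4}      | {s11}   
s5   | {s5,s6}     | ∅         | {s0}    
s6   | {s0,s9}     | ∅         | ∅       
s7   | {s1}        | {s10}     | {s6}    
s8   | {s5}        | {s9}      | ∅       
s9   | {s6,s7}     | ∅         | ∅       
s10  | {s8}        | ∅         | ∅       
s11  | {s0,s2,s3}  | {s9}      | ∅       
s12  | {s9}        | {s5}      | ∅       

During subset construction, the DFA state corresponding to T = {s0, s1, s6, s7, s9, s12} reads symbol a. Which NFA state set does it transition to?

{s0, s1, s5, s6, s7, s8, s9, s10, s12}

s1 on a → {s8, s12}.
s7 on a → {s10}.
s12 on a → {s5}.
No a-transition from s0, s6, s9.
Union after reading a: {s5, s8, s10, s12}.
Now take the lambda-closure:
From s5 via lambda: add s6.
From s12 via lambda: add s9.
From s6 via lambda: add s0.
From s9 via lambda: add s7.
From s7 via lambda: add s1.
No new states can be added; the closed set is {s0, s1, s5, s6, s7, s8, s9, s10, s12}.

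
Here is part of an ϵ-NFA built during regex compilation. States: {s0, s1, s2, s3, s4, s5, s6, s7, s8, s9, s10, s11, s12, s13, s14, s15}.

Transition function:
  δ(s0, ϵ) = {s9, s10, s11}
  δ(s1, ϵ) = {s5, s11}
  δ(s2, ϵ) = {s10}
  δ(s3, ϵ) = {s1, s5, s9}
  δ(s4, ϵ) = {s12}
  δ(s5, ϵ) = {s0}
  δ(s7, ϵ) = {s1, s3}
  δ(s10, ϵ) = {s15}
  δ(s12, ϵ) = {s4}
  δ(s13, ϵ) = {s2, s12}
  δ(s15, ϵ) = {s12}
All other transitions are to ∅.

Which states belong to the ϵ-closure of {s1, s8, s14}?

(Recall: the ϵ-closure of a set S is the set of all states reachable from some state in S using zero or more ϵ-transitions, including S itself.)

Start with {s1, s8, s14}.
From s1 via ϵ: add s5, s11.
From s5 via ϵ: add s0.
From s0 via ϵ: add s9, s10.
From s10 via ϵ: add s15.
From s15 via ϵ: add s12.
From s12 via ϵ: add s4.
No new states can be added; the closed set is {s0, s1, s4, s5, s8, s9, s10, s11, s12, s14, s15}.

{s0, s1, s4, s5, s8, s9, s10, s11, s12, s14, s15}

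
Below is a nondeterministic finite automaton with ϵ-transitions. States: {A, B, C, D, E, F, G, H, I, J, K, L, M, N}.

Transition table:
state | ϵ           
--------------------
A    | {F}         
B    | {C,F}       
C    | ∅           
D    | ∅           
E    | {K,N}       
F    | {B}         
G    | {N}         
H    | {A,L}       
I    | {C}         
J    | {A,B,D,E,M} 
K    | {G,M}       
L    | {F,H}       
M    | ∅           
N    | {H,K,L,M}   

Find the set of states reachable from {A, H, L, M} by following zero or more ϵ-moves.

Start with {A, H, L, M}.
From A via ϵ: add F.
From F via ϵ: add B.
From B via ϵ: add C.
No new states can be added; the closed set is {A, B, C, F, H, L, M}.

{A, B, C, F, H, L, M}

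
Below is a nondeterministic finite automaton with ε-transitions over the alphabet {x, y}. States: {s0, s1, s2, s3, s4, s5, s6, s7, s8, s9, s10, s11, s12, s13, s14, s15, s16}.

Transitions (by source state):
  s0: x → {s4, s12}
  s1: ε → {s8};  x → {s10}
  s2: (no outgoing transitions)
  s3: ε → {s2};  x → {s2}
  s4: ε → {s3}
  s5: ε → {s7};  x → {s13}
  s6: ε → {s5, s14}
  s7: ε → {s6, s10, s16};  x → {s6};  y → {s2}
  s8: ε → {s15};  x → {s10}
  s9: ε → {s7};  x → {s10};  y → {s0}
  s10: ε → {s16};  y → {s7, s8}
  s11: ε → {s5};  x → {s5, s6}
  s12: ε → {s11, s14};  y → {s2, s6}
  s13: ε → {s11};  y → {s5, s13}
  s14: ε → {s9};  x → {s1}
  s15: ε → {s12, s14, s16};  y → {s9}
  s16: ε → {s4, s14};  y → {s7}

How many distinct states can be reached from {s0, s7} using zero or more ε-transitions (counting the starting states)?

11

Start with {s0, s7}.
From s7 via ε: add s6, s10, s16.
From s6 via ε: add s5, s14.
From s16 via ε: add s4.
From s4 via ε: add s3.
From s14 via ε: add s9.
From s3 via ε: add s2.
ε-closure = {s0, s2, s3, s4, s5, s6, s7, s9, s10, s14, s16}, which has 11 states.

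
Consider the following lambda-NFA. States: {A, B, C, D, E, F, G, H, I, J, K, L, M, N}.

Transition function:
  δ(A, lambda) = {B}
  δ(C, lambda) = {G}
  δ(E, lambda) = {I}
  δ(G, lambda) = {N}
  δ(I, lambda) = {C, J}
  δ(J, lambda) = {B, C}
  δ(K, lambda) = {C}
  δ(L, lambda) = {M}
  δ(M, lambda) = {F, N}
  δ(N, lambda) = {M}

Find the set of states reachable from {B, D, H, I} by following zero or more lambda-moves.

Start with {B, D, H, I}.
From I via lambda: add C, J.
From C via lambda: add G.
From G via lambda: add N.
From N via lambda: add M.
From M via lambda: add F.
No new states can be added; the closed set is {B, C, D, F, G, H, I, J, M, N}.

{B, C, D, F, G, H, I, J, M, N}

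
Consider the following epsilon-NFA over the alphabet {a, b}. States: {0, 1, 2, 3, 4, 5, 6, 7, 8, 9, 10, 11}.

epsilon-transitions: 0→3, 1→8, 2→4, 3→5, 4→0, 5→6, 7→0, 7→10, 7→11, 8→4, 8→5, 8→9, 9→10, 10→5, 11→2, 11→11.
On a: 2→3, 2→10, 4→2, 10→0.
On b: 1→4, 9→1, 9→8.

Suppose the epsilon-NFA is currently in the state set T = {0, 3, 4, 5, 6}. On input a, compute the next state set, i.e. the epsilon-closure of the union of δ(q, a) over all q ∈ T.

4 on a → {2}.
No a-transition from 0, 3, 5, 6.
Union after reading a: {2}.
Now take the epsilon-closure:
From 2 via epsilon: add 4.
From 4 via epsilon: add 0.
From 0 via epsilon: add 3.
From 3 via epsilon: add 5.
From 5 via epsilon: add 6.
No new states can be added; the closed set is {0, 2, 3, 4, 5, 6}.

{0, 2, 3, 4, 5, 6}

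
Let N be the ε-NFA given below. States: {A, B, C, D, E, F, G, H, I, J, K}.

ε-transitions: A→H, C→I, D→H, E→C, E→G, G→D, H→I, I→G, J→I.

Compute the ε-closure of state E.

Start with {E}.
From E via ε: add C, G.
From C via ε: add I.
From G via ε: add D.
From D via ε: add H.
No new states can be added; the closed set is {C, D, E, G, H, I}.

{C, D, E, G, H, I}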